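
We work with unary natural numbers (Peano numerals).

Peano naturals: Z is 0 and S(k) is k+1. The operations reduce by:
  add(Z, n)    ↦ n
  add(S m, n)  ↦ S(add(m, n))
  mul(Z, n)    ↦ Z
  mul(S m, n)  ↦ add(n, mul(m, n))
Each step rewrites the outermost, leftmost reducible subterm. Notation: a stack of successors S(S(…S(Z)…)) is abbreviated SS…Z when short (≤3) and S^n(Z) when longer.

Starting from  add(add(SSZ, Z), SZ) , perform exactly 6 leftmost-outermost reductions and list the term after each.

  start: add(add(SSZ, Z), SZ)
  step 1: add(S(add(SZ, Z)), SZ)
  step 2: S(add(add(SZ, Z), SZ))
  step 3: S(add(S(add(Z, Z)), SZ))
  step 4: S(S(add(add(Z, Z), SZ)))
  step 5: S(S(add(Z, SZ)))
  step 6: SSSZ

Answer: after 6 steps: SSSZ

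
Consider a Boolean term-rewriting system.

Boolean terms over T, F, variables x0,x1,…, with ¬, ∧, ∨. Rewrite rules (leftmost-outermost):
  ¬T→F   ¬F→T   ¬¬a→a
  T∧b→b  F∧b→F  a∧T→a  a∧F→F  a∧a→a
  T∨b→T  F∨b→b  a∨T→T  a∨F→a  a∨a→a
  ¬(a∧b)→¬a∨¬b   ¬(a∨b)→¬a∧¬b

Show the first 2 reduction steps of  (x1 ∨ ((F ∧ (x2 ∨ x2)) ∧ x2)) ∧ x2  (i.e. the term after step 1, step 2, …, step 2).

  start: (x1 ∨ ((F ∧ (x2 ∨ x2)) ∧ x2)) ∧ x2
  step 1: (x1 ∨ (F ∧ x2)) ∧ x2
  step 2: (x1 ∨ F) ∧ x2

Answer: after 2 steps: (x1 ∨ F) ∧ x2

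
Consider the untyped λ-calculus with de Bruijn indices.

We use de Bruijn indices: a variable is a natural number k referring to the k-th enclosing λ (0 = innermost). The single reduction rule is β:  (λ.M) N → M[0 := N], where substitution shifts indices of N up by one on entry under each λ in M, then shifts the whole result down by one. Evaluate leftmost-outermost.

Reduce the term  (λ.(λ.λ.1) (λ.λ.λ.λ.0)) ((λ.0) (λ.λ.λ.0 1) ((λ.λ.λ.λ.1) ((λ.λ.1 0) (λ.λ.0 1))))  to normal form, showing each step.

  start: (λ.(λ.λ.1) (λ.λ.λ.λ.0)) ((λ.0) (λ.λ.λ.0 1) ((λ.λ.λ.λ.1) ((λ.λ.1 0) (λ.λ.0 1))))
  [1] (λ.λ.1) (λ.λ.λ.λ.0)
  [2] λ.λ.λ.λ.λ.0

Answer: normal form = λ.λ.λ.λ.λ.0  (in 2 steps)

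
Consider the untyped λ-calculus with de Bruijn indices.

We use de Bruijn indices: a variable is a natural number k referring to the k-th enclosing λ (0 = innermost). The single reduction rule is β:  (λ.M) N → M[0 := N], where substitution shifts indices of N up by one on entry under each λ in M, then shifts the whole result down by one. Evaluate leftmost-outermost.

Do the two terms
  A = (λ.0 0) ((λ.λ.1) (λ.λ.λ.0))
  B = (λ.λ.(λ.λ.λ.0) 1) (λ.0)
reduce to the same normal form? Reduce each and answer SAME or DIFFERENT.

Term A:
  start: (λ.0 0) ((λ.λ.1) (λ.λ.λ.0))
  →1  (λ.λ.1) (λ.λ.λ.0) ((λ.λ.1) (λ.λ.λ.0))
  →2  (λ.λ.λ.λ.0) ((λ.λ.1) (λ.λ.λ.0))
  →3  λ.λ.λ.0

Term B:
  start: (λ.λ.(λ.λ.λ.0) 1) (λ.0)
  →1  λ.(λ.λ.λ.0) (λ.0)
  →2  λ.λ.λ.0

Answer: SAME — A ⇓ λ.λ.λ.0, B ⇓ λ.λ.λ.0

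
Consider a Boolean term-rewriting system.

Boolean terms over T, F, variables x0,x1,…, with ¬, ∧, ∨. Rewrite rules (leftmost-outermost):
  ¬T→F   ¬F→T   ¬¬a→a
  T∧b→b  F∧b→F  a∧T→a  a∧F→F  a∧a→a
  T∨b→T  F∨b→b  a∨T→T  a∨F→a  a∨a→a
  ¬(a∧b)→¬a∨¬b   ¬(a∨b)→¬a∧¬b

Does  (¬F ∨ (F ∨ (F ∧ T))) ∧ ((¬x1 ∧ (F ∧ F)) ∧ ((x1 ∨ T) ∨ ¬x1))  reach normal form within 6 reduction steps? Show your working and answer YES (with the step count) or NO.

Answer: YES — reaches normal form F in 6 ≤ 6 steps

Working:
  start: (¬F ∨ (F ∨ (F ∧ T))) ∧ ((¬x1 ∧ (F ∧ F)) ∧ ((x1 ∨ T) ∨ ¬x1))
  [1] (T ∨ (F ∨ (F ∧ T))) ∧ ((¬x1 ∧ (F ∧ F)) ∧ ((x1 ∨ T) ∨ ¬x1))
  [2] T ∧ ((¬x1 ∧ (F ∧ F)) ∧ ((x1 ∨ T) ∨ ¬x1))
  [3] (¬x1 ∧ (F ∧ F)) ∧ ((x1 ∨ T) ∨ ¬x1)
  [4] (¬x1 ∧ F) ∧ ((x1 ∨ T) ∨ ¬x1)
  [5] F ∧ ((x1 ∨ T) ∨ ¬x1)
  [6] F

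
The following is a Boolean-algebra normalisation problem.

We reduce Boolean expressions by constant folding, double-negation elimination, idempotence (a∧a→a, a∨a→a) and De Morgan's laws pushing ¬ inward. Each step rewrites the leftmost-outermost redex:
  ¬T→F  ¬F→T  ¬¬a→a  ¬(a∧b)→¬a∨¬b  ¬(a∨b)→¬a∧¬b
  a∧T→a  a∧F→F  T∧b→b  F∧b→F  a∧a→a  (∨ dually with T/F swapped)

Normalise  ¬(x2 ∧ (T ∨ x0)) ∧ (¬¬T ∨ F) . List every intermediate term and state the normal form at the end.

  start: ¬(x2 ∧ (T ∨ x0)) ∧ (¬¬T ∨ F)
  [1] (¬x2 ∨ ¬(T ∨ x0)) ∧ (¬¬T ∨ F)
  [2] (¬x2 ∨ (¬T ∧ ¬x0)) ∧ (¬¬T ∨ F)
  [3] (¬x2 ∨ (F ∧ ¬x0)) ∧ (¬¬T ∨ F)
  [4] (¬x2 ∨ F) ∧ (¬¬T ∨ F)
  [5] ¬x2 ∧ (¬¬T ∨ F)
  [6] ¬x2 ∧ ¬¬T
  [7] ¬x2 ∧ T
  [8] ¬x2

Answer: normal form = ¬x2  (in 8 steps)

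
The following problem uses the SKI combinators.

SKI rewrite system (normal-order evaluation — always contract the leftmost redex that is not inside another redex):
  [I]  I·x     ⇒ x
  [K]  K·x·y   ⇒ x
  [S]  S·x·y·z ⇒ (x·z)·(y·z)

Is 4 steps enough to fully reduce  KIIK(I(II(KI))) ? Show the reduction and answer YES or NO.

Answer: NO — after 4 steps the term is K(I(KI)), not yet normal

Reduction:
  start: KIIK(I(II(KI)))
  step 1: IK(I(II(KI)))
  step 2: K(I(II(KI)))
  step 3: K(II(KI))
  step 4: K(I(KI))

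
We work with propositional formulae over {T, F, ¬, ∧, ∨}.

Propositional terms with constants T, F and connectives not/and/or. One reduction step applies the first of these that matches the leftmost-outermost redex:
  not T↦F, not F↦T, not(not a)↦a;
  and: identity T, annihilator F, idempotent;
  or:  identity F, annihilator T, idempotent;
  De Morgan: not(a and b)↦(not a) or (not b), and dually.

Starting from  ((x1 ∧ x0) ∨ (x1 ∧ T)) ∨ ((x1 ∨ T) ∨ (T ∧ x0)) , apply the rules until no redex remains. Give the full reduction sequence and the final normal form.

  start: ((x1 ∧ x0) ∨ (x1 ∧ T)) ∨ ((x1 ∨ T) ∨ (T ∧ x0))
  →1  ((x1 ∧ x0) ∨ x1) ∨ ((x1 ∨ T) ∨ (T ∧ x0))
  →2  ((x1 ∧ x0) ∨ x1) ∨ (T ∨ (T ∧ x0))
  →3  ((x1 ∧ x0) ∨ x1) ∨ T
  →4  T

Answer: normal form = T  (in 4 steps)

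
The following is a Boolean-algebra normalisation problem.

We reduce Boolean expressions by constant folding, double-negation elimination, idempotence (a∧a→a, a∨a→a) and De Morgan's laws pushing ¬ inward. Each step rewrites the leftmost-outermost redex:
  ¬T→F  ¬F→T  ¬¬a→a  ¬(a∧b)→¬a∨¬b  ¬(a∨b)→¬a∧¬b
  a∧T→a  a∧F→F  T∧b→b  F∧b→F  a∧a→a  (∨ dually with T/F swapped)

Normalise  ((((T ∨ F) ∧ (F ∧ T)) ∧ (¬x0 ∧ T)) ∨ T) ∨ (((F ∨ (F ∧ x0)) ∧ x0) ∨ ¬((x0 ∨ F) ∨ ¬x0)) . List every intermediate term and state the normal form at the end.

Answer: normal form = T  (in 2 steps)

Working:
  start: ((((T ∨ F) ∧ (F ∧ T)) ∧ (¬x0 ∧ T)) ∨ T) ∨ (((F ∨ (F ∧ x0)) ∧ x0) ∨ ¬((x0 ∨ F) ∨ ¬x0))
  step 1: T ∨ (((F ∨ (F ∧ x0)) ∧ x0) ∨ ¬((x0 ∨ F) ∨ ¬x0))
  step 2: T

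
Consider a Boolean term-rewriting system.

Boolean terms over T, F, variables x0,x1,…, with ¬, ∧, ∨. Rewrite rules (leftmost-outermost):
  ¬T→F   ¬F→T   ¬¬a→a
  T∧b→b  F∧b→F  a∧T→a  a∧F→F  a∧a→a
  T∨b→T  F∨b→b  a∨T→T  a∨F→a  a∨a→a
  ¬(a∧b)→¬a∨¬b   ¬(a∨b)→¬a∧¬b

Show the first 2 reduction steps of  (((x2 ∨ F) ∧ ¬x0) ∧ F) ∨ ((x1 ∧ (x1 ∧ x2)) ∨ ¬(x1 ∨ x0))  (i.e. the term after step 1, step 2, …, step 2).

  start: (((x2 ∨ F) ∧ ¬x0) ∧ F) ∨ ((x1 ∧ (x1 ∧ x2)) ∨ ¬(x1 ∨ x0))
  [1] F ∨ ((x1 ∧ (x1 ∧ x2)) ∨ ¬(x1 ∨ x0))
  [2] (x1 ∧ (x1 ∧ x2)) ∨ ¬(x1 ∨ x0)

Answer: after 2 steps: (x1 ∧ (x1 ∧ x2)) ∨ ¬(x1 ∨ x0)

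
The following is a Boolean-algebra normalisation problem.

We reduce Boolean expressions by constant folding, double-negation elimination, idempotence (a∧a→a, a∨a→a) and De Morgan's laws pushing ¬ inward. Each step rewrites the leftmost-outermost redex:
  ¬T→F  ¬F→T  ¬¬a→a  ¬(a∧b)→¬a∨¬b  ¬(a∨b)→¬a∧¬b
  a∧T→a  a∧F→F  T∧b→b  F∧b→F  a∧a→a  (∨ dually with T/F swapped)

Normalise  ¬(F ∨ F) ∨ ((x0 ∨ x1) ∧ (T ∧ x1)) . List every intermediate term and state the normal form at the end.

Answer: normal form = T  (in 4 steps)

Derivation:
  start: ¬(F ∨ F) ∨ ((x0 ∨ x1) ∧ (T ∧ x1))
  [1] (¬F ∧ ¬F) ∨ ((x0 ∨ x1) ∧ (T ∧ x1))
  [2] ¬F ∨ ((x0 ∨ x1) ∧ (T ∧ x1))
  [3] T ∨ ((x0 ∨ x1) ∧ (T ∧ x1))
  [4] T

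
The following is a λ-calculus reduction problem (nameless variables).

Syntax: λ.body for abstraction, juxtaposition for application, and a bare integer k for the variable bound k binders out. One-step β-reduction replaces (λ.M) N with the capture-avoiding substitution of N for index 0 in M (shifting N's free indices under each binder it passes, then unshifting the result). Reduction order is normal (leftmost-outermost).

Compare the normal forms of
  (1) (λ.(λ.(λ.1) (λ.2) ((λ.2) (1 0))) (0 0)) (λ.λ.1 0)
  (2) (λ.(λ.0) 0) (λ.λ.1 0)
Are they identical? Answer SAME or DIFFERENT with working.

Answer: SAME — A ⇓ λ.λ.1 0, B ⇓ λ.λ.1 0

Derivation:
Term A:
  start: (λ.(λ.(λ.1) (λ.2) ((λ.2) (1 0))) (0 0)) (λ.λ.1 0)
  step 1: (λ.(λ.1) (λ.λ.λ.1 0) ((λ.λ.λ.1 0) ((λ.λ.1 0) 0))) ((λ.λ.1 0) (λ.λ.1 0))
  step 2: (λ.(λ.λ.1 0) (λ.λ.1 0)) (λ.λ.λ.1 0) ((λ.λ.λ.1 0) ((λ.λ.1 0) ((λ.λ.1 0) (λ.λ.1 0))))
  step 3: (λ.λ.1 0) (λ.λ.1 0) ((λ.λ.λ.1 0) ((λ.λ.1 0) ((λ.λ.1 0) (λ.λ.1 0))))
  step 4: (λ.(λ.λ.1 0) 0) ((λ.λ.λ.1 0) ((λ.λ.1 0) ((λ.λ.1 0) (λ.λ.1 0))))
  step 5: (λ.λ.1 0) ((λ.λ.λ.1 0) ((λ.λ.1 0) ((λ.λ.1 0) (λ.λ.1 0))))
  step 6: λ.(λ.λ.λ.1 0) ((λ.λ.1 0) ((λ.λ.1 0) (λ.λ.1 0))) 0
  step 7: λ.(λ.λ.1 0) 0
  step 8: λ.λ.1 0

Term B:
  start: (λ.(λ.0) 0) (λ.λ.1 0)
  step 1: (λ.0) (λ.λ.1 0)
  step 2: λ.λ.1 0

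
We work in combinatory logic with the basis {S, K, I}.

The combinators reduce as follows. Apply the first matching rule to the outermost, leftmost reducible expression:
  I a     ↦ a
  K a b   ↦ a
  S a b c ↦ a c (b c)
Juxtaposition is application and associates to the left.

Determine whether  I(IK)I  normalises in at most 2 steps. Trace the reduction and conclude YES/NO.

  start: I(IK)I
  step 1: IKI
  step 2: KI

Answer: YES — reaches normal form KI in 2 ≤ 2 steps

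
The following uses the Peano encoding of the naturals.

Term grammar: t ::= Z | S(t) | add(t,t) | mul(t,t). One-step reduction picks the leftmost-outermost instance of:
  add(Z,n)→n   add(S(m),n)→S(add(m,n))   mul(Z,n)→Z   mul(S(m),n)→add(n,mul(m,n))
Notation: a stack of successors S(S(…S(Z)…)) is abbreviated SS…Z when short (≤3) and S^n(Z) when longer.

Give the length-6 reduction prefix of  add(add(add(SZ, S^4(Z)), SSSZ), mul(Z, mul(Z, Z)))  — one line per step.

  start: add(add(add(SZ, S^4(Z)), SSSZ), mul(Z, mul(Z, Z)))
  [1] add(add(S(add(Z, S^4(Z))), SSSZ), mul(Z, mul(Z, Z)))
  [2] add(S(add(add(Z, S^4(Z)), SSSZ)), mul(Z, mul(Z, Z)))
  [3] S(add(add(add(Z, S^4(Z)), SSSZ), mul(Z, mul(Z, Z))))
  [4] S(add(add(S^4(Z), SSSZ), mul(Z, mul(Z, Z))))
  [5] S(add(S(add(SSSZ, SSSZ)), mul(Z, mul(Z, Z))))
  [6] S(S(add(add(SSSZ, SSSZ), mul(Z, mul(Z, Z)))))

Answer: after 6 steps: S(S(add(add(SSSZ, SSSZ), mul(Z, mul(Z, Z)))))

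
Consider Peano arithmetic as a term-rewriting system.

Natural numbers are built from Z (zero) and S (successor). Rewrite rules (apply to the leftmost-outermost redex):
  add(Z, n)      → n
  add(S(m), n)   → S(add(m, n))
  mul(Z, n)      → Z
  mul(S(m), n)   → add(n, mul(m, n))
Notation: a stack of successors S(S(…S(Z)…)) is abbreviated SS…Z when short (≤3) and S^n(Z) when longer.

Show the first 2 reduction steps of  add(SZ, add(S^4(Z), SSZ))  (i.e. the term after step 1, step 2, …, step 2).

Answer: after 2 steps: S(add(S^4(Z), SSZ))

Working:
  start: add(SZ, add(S^4(Z), SSZ))
  →1  S(add(Z, add(S^4(Z), SSZ)))
  →2  S(add(S^4(Z), SSZ))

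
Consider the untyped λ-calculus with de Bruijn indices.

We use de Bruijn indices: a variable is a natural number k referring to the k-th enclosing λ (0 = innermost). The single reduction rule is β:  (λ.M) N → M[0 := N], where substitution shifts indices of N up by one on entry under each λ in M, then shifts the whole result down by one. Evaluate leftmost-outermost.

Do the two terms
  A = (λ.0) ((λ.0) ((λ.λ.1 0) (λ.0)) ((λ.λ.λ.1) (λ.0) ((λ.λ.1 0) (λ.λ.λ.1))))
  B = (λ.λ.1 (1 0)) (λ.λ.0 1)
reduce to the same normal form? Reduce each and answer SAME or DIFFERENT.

Term A:
  start: (λ.0) ((λ.0) ((λ.λ.1 0) (λ.0)) ((λ.λ.λ.1) (λ.0) ((λ.λ.1 0) (λ.λ.λ.1))))
  →1  (λ.0) ((λ.λ.1 0) (λ.0)) ((λ.λ.λ.1) (λ.0) ((λ.λ.1 0) (λ.λ.λ.1)))
  →2  (λ.λ.1 0) (λ.0) ((λ.λ.λ.1) (λ.0) ((λ.λ.1 0) (λ.λ.λ.1)))
  →3  (λ.(λ.0) 0) ((λ.λ.λ.1) (λ.0) ((λ.λ.1 0) (λ.λ.λ.1)))
  →4  (λ.0) ((λ.λ.λ.1) (λ.0) ((λ.λ.1 0) (λ.λ.λ.1)))
  →5  (λ.λ.λ.1) (λ.0) ((λ.λ.1 0) (λ.λ.λ.1))
  →6  (λ.λ.1) ((λ.λ.1 0) (λ.λ.λ.1))
  →7  λ.(λ.λ.1 0) (λ.λ.λ.1)
  →8  λ.λ.(λ.λ.λ.1) 0
  →9  λ.λ.λ.λ.1

Term B:
  start: (λ.λ.1 (1 0)) (λ.λ.0 1)
  →1  λ.(λ.λ.0 1) ((λ.λ.0 1) 0)
  →2  λ.λ.0 ((λ.λ.0 1) 1)
  →3  λ.λ.0 (λ.0 2)

Answer: DIFFERENT — A ⇓ λ.λ.λ.λ.1, B ⇓ λ.λ.0 (λ.0 2)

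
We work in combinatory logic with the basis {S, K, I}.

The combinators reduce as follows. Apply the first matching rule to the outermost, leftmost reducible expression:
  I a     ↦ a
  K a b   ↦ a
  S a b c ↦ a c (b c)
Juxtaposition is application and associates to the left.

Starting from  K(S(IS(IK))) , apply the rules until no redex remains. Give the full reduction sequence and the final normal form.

Answer: normal form = K(S(SK))  (in 2 steps)

Derivation:
  start: K(S(IS(IK)))
  →1  K(S(S(IK)))
  →2  K(S(SK))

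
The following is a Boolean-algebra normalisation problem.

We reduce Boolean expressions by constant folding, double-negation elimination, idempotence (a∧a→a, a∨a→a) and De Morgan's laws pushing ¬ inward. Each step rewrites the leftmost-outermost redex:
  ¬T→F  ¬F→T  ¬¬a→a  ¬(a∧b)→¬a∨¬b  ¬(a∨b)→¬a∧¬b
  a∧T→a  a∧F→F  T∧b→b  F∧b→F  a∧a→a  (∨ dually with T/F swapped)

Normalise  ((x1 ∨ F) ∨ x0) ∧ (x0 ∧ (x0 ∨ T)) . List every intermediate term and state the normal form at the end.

Answer: normal form = (x1 ∨ x0) ∧ x0  (in 3 steps)

Reduction:
  start: ((x1 ∨ F) ∨ x0) ∧ (x0 ∧ (x0 ∨ T))
  →1  (x1 ∨ x0) ∧ (x0 ∧ (x0 ∨ T))
  →2  (x1 ∨ x0) ∧ (x0 ∧ T)
  →3  (x1 ∨ x0) ∧ x0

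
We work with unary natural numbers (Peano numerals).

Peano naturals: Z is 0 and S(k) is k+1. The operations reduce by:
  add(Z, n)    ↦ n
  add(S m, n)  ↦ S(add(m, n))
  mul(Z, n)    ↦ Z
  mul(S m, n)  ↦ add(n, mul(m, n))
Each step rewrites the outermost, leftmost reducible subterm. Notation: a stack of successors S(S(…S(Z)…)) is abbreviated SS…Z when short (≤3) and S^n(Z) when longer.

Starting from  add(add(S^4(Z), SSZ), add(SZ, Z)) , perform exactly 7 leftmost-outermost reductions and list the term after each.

Answer: after 7 steps: S(S(S(add(S(add(Z, SSZ)), add(SZ, Z)))))

Derivation:
  start: add(add(S^4(Z), SSZ), add(SZ, Z))
  step 1: add(S(add(SSSZ, SSZ)), add(SZ, Z))
  step 2: S(add(add(SSSZ, SSZ), add(SZ, Z)))
  step 3: S(add(S(add(SSZ, SSZ)), add(SZ, Z)))
  step 4: S(S(add(add(SSZ, SSZ), add(SZ, Z))))
  step 5: S(S(add(S(add(SZ, SSZ)), add(SZ, Z))))
  step 6: S(S(S(add(add(SZ, SSZ), add(SZ, Z)))))
  step 7: S(S(S(add(S(add(Z, SSZ)), add(SZ, Z)))))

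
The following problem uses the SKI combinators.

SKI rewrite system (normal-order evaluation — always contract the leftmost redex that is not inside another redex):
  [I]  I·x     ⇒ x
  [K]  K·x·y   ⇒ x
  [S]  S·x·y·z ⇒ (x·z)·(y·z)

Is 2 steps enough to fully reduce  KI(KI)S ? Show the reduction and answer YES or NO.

  start: KI(KI)S
  →1  IS
  →2  S

Answer: YES — reaches normal form S in 2 ≤ 2 steps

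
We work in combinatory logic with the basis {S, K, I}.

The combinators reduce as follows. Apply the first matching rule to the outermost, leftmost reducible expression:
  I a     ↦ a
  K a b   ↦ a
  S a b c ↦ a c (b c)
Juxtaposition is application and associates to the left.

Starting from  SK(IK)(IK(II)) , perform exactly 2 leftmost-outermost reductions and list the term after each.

  start: SK(IK)(IK(II))
  step 1: K(IK(II))(IK(IK(II)))
  step 2: IK(II)

Answer: after 2 steps: IK(II)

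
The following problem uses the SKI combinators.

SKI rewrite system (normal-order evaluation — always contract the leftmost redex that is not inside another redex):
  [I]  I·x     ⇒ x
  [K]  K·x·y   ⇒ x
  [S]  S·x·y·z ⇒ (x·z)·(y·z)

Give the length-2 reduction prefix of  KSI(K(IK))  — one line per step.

  start: KSI(K(IK))
  →1  S(K(IK))
  →2  S(KK)

Answer: after 2 steps: S(KK)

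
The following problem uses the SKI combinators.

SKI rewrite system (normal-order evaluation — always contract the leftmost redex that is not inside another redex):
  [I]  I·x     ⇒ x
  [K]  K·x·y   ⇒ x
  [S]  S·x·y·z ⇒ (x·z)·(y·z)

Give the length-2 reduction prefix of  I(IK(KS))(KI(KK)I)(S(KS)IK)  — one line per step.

Answer: after 2 steps: K(KS)(KI(KK)I)(S(KS)IK)

Reduction:
  start: I(IK(KS))(KI(KK)I)(S(KS)IK)
  step 1: IK(KS)(KI(KK)I)(S(KS)IK)
  step 2: K(KS)(KI(KK)I)(S(KS)IK)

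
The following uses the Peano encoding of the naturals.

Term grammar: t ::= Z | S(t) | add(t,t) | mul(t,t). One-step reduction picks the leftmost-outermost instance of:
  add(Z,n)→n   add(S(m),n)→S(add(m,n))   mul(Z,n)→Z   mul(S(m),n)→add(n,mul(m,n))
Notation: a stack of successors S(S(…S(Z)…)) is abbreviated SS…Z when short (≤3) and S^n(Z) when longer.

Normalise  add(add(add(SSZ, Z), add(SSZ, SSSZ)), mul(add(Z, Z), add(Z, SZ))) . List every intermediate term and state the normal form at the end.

  start: add(add(add(SSZ, Z), add(SSZ, SSSZ)), mul(add(Z, Z), add(Z, SZ)))
  [1] add(add(S(add(SZ, Z)), add(SSZ, SSSZ)), mul(add(Z, Z), add(Z, SZ)))
  [2] add(S(add(add(SZ, Z), add(SSZ, SSSZ))), mul(add(Z, Z), add(Z, SZ)))
  [3] S(add(add(add(SZ, Z), add(SSZ, SSSZ)), mul(add(Z, Z), add(Z, SZ))))
  [4] S(add(add(S(add(Z, Z)), add(SSZ, SSSZ)), mul(add(Z, Z), add(Z, SZ))))
  [5] S(add(S(add(add(Z, Z), add(SSZ, SSSZ))), mul(add(Z, Z), add(Z, SZ))))
  [6] S(S(add(add(add(Z, Z), add(SSZ, SSSZ)), mul(add(Z, Z), add(Z, SZ)))))
  [7] S(S(add(add(Z, add(SSZ, SSSZ)), mul(add(Z, Z), add(Z, SZ)))))
  [8] S(S(add(add(SSZ, SSSZ), mul(add(Z, Z), add(Z, SZ)))))
  [9] S(S(add(S(add(SZ, SSSZ)), mul(add(Z, Z), add(Z, SZ)))))
  [10] S(S(S(add(add(SZ, SSSZ), mul(add(Z, Z), add(Z, SZ))))))
  [11] S(S(S(add(S(add(Z, SSSZ)), mul(add(Z, Z), add(Z, SZ))))))
  [12] S(S(S(S(add(add(Z, SSSZ), mul(add(Z, Z), add(Z, SZ)))))))
  [13] S(S(S(S(add(SSSZ, mul(add(Z, Z), add(Z, SZ)))))))
  [14] S(S(S(S(S(add(SSZ, mul(add(Z, Z), add(Z, SZ))))))))
  [15] S(S(S(S(S(S(add(SZ, mul(add(Z, Z), add(Z, SZ)))))))))
  [16] S(S(S(S(S(S(S(add(Z, mul(add(Z, Z), add(Z, SZ))))))))))
  [17] S(S(S(S(S(S(S(mul(add(Z, Z), add(Z, SZ)))))))))
  [18] S(S(S(S(S(S(S(mul(Z, add(Z, SZ)))))))))
  [19] S^7(Z)

Answer: normal form = S^7(Z)  (in 19 steps)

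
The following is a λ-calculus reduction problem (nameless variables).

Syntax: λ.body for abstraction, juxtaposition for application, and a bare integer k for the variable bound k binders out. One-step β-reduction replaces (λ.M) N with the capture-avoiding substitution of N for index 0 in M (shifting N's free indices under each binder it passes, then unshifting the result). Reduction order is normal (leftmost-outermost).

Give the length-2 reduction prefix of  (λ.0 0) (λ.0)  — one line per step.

Answer: after 2 steps: λ.0

Reduction:
  start: (λ.0 0) (λ.0)
  [1] (λ.0) (λ.0)
  [2] λ.0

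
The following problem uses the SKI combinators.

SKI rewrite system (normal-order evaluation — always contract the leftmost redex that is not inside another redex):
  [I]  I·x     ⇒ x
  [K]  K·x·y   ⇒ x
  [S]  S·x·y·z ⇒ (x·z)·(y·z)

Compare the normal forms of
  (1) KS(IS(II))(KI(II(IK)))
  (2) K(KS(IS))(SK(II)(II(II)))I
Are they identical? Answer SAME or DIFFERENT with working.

Answer: SAME — A ⇓ SI, B ⇓ SI

Reduction:
Term A:
  start: KS(IS(II))(KI(II(IK)))
  [1] S(KI(II(IK)))
  [2] SI

Term B:
  start: K(KS(IS))(SK(II)(II(II)))I
  [1] KS(IS)I
  [2] SI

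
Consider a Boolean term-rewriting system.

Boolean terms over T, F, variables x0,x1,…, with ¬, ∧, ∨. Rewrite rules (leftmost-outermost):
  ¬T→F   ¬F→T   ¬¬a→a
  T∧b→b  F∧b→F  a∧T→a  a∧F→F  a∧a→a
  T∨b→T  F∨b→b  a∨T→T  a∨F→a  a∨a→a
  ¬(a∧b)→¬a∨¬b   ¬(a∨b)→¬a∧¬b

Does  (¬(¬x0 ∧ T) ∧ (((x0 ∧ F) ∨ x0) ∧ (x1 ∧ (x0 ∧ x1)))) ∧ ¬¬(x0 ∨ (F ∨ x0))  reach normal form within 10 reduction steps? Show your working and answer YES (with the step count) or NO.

  start: (¬(¬x0 ∧ T) ∧ (((x0 ∧ F) ∨ x0) ∧ (x1 ∧ (x0 ∧ x1)))) ∧ ¬¬(x0 ∨ (F ∨ x0))
  [1] ((¬¬x0 ∨ ¬T) ∧ (((x0 ∧ F) ∨ x0) ∧ (x1 ∧ (x0 ∧ x1)))) ∧ ¬¬(x0 ∨ (F ∨ x0))
  [2] ((x0 ∨ ¬T) ∧ (((x0 ∧ F) ∨ x0) ∧ (x1 ∧ (x0 ∧ x1)))) ∧ ¬¬(x0 ∨ (F ∨ x0))
  [3] ((x0 ∨ F) ∧ (((x0 ∧ F) ∨ x0) ∧ (x1 ∧ (x0 ∧ x1)))) ∧ ¬¬(x0 ∨ (F ∨ x0))
  [4] (x0 ∧ (((x0 ∧ F) ∨ x0) ∧ (x1 ∧ (x0 ∧ x1)))) ∧ ¬¬(x0 ∨ (F ∨ x0))
  [5] (x0 ∧ ((F ∨ x0) ∧ (x1 ∧ (x0 ∧ x1)))) ∧ ¬¬(x0 ∨ (F ∨ x0))
  [6] (x0 ∧ (x0 ∧ (x1 ∧ (x0 ∧ x1)))) ∧ ¬¬(x0 ∨ (F ∨ x0))
  [7] (x0 ∧ (x0 ∧ (x1 ∧ (x0 ∧ x1)))) ∧ (x0 ∨ (F ∨ x0))
  [8] (x0 ∧ (x0 ∧ (x1 ∧ (x0 ∧ x1)))) ∧ (x0 ∨ x0)
  [9] (x0 ∧ (x0 ∧ (x1 ∧ (x0 ∧ x1)))) ∧ x0

Answer: YES — reaches normal form (x0 ∧ (x0 ∧ (x1 ∧ (x0 ∧ x1)))) ∧ x0 in 9 ≤ 10 steps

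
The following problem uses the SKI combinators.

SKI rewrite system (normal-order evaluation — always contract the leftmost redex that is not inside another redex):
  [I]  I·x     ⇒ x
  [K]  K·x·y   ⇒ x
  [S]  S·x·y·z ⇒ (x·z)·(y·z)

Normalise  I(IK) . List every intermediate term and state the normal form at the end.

  start: I(IK)
  →1  IK
  →2  K

Answer: normal form = K  (in 2 steps)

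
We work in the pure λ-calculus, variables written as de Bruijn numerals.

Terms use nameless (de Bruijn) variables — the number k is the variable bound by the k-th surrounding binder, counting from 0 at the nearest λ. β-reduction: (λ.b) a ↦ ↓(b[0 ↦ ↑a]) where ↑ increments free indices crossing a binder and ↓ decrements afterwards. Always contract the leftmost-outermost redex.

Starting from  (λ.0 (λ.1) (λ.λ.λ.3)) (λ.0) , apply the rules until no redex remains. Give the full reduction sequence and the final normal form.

  start: (λ.0 (λ.1) (λ.λ.λ.3)) (λ.0)
  →1  (λ.0) (λ.λ.0) (λ.λ.λ.λ.0)
  →2  (λ.λ.0) (λ.λ.λ.λ.0)
  →3  λ.0

Answer: normal form = λ.0  (in 3 steps)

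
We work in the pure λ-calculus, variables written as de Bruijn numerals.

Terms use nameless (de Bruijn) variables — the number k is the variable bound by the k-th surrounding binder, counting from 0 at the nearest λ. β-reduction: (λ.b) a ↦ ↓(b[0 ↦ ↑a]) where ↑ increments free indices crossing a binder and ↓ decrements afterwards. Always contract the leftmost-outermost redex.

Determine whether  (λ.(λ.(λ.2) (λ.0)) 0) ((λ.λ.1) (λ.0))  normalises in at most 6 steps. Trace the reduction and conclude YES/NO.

Answer: YES — reaches normal form λ.λ.0 in 4 ≤ 6 steps

Reduction:
  start: (λ.(λ.(λ.2) (λ.0)) 0) ((λ.λ.1) (λ.0))
  step 1: (λ.(λ.(λ.λ.1) (λ.0)) (λ.0)) ((λ.λ.1) (λ.0))
  step 2: (λ.(λ.λ.1) (λ.0)) (λ.0)
  step 3: (λ.λ.1) (λ.0)
  step 4: λ.λ.0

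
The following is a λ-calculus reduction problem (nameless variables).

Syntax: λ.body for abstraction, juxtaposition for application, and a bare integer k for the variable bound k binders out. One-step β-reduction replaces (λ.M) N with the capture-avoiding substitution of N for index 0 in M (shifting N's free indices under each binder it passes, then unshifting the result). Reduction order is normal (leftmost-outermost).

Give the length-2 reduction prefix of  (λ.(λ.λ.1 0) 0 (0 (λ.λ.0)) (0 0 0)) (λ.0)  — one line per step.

  start: (λ.(λ.λ.1 0) 0 (0 (λ.λ.0)) (0 0 0)) (λ.0)
  step 1: (λ.λ.1 0) (λ.0) ((λ.0) (λ.λ.0)) ((λ.0) (λ.0) (λ.0))
  step 2: (λ.(λ.0) 0) ((λ.0) (λ.λ.0)) ((λ.0) (λ.0) (λ.0))

Answer: after 2 steps: (λ.(λ.0) 0) ((λ.0) (λ.λ.0)) ((λ.0) (λ.0) (λ.0))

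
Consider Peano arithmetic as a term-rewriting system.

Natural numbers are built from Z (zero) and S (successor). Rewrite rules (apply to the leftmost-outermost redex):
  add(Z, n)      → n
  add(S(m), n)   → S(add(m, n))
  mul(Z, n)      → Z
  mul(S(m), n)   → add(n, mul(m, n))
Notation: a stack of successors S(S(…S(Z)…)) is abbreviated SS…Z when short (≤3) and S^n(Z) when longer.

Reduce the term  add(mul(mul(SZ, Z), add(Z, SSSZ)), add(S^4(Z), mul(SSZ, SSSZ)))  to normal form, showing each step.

  start: add(mul(mul(SZ, Z), add(Z, SSSZ)), add(S^4(Z), mul(SSZ, SSSZ)))
  →1  add(mul(add(Z, mul(Z, Z)), add(Z, SSSZ)), add(S^4(Z), mul(SSZ, SSSZ)))
  →2  add(mul(mul(Z, Z), add(Z, SSSZ)), add(S^4(Z), mul(SSZ, SSSZ)))
  →3  add(mul(Z, add(Z, SSSZ)), add(S^4(Z), mul(SSZ, SSSZ)))
  →4  add(Z, add(S^4(Z), mul(SSZ, SSSZ)))
  →5  add(S^4(Z), mul(SSZ, SSSZ))
  →6  S(add(SSSZ, mul(SSZ, SSSZ)))
  →7  S(S(add(SSZ, mul(SSZ, SSSZ))))
  →8  S(S(S(add(SZ, mul(SSZ, SSSZ)))))
  →9  S(S(S(S(add(Z, mul(SSZ, SSSZ))))))
  →10  S(S(S(S(mul(SSZ, SSSZ)))))
  →11  S(S(S(S(add(SSSZ, mul(SZ, SSSZ))))))
  →12  S(S(S(S(S(add(SSZ, mul(SZ, SSSZ)))))))
  →13  S(S(S(S(S(S(add(SZ, mul(SZ, SSSZ))))))))
  →14  S(S(S(S(S(S(S(add(Z, mul(SZ, SSSZ)))))))))
  →15  S(S(S(S(S(S(S(mul(SZ, SSSZ))))))))
  →16  S(S(S(S(S(S(S(add(SSSZ, mul(Z, SSSZ)))))))))
  →17  S(S(S(S(S(S(S(S(add(SSZ, mul(Z, SSSZ))))))))))
  →18  S(S(S(S(S(S(S(S(S(add(SZ, mul(Z, SSSZ)))))))))))
  →19  S(S(S(S(S(S(S(S(S(S(add(Z, mul(Z, SSSZ))))))))))))
  →20  S(S(S(S(S(S(S(S(S(S(mul(Z, SSSZ)))))))))))
  →21  S^10(Z)

Answer: normal form = S^10(Z)  (in 21 steps)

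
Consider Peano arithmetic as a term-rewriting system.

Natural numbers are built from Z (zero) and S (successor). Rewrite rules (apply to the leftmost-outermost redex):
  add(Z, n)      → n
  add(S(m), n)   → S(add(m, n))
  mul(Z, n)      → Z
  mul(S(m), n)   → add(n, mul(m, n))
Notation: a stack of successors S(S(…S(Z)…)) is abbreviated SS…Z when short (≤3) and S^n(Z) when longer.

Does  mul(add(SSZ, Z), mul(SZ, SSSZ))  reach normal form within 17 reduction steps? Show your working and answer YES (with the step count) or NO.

  start: mul(add(SSZ, Z), mul(SZ, SSSZ))
  [1] mul(S(add(SZ, Z)), mul(SZ, SSSZ))
  [2] add(mul(SZ, SSSZ), mul(add(SZ, Z), mul(SZ, SSSZ)))
  [3] add(add(SSSZ, mul(Z, SSSZ)), mul(add(SZ, Z), mul(SZ, SSSZ)))
  [4] add(S(add(SSZ, mul(Z, SSSZ))), mul(add(SZ, Z), mul(SZ, SSSZ)))
  [5] S(add(add(SSZ, mul(Z, SSSZ)), mul(add(SZ, Z), mul(SZ, SSSZ))))
  [6] S(add(S(add(SZ, mul(Z, SSSZ))), mul(add(SZ, Z), mul(SZ, SSSZ))))
  [7] S(S(add(add(SZ, mul(Z, SSSZ)), mul(add(SZ, Z), mul(SZ, SSSZ)))))
  [8] S(S(add(S(add(Z, mul(Z, SSSZ))), mul(add(SZ, Z), mul(SZ, SSSZ)))))
  [9] S(S(S(add(add(Z, mul(Z, SSSZ)), mul(add(SZ, Z), mul(SZ, SSSZ))))))
  [10] S(S(S(add(mul(Z, SSSZ), mul(add(SZ, Z), mul(SZ, SSSZ))))))
  [11] S(S(S(add(Z, mul(add(SZ, Z), mul(SZ, SSSZ))))))
  [12] S(S(S(mul(add(SZ, Z), mul(SZ, SSSZ)))))
  [13] S(S(S(mul(S(add(Z, Z)), mul(SZ, SSSZ)))))
  [14] S(S(S(add(mul(SZ, SSSZ), mul(add(Z, Z), mul(SZ, SSSZ))))))
  [15] S(S(S(add(add(SSSZ, mul(Z, SSSZ)), mul(add(Z, Z), mul(SZ, SSSZ))))))
  [16] S(S(S(add(S(add(SSZ, mul(Z, SSSZ))), mul(add(Z, Z), mul(SZ, SSSZ))))))
  [17] S(S(S(S(add(add(SSZ, mul(Z, SSSZ)), mul(add(Z, Z), mul(SZ, SSSZ)))))))

Answer: NO — after 17 steps the term is S(S(S(S(add(add(SSZ, mul(Z, SSSZ)), mul(add(Z, Z), mul(SZ, SSSZ))))))), not yet normal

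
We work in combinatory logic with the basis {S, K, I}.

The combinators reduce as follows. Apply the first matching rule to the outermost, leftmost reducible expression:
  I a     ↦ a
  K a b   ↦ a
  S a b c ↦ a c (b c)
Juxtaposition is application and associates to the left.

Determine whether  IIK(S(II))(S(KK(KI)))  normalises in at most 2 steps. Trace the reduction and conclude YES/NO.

Answer: NO — after 2 steps the term is K(S(II))(S(KK(KI))), not yet normal

Working:
  start: IIK(S(II))(S(KK(KI)))
  step 1: IK(S(II))(S(KK(KI)))
  step 2: K(S(II))(S(KK(KI)))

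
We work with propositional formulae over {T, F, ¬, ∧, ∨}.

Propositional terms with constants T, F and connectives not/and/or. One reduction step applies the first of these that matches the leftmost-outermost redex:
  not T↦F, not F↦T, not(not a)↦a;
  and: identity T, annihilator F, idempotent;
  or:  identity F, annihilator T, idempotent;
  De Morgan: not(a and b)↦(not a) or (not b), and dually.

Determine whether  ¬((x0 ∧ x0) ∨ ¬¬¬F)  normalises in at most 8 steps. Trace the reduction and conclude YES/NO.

  start: ¬((x0 ∧ x0) ∨ ¬¬¬F)
  [1] ¬(x0 ∧ x0) ∧ ¬¬¬¬F
  [2] (¬x0 ∨ ¬x0) ∧ ¬¬¬¬F
  [3] ¬x0 ∧ ¬¬¬¬F
  [4] ¬x0 ∧ ¬¬F
  [5] ¬x0 ∧ F
  [6] F

Answer: YES — reaches normal form F in 6 ≤ 8 steps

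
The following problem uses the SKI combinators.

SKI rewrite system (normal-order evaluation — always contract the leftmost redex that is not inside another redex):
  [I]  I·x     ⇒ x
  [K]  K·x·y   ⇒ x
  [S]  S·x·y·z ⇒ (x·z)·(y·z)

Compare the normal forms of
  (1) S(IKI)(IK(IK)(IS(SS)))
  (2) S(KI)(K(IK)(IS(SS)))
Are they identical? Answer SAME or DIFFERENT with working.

Answer: SAME — A ⇓ S(KI)K, B ⇓ S(KI)K

Reduction:
Term A:
  start: S(IKI)(IK(IK)(IS(SS)))
  step 1: S(KI)(IK(IK)(IS(SS)))
  step 2: S(KI)(K(IK)(IS(SS)))
  step 3: S(KI)(IK)
  step 4: S(KI)K

Term B:
  start: S(KI)(K(IK)(IS(SS)))
  step 1: S(KI)(IK)
  step 2: S(KI)K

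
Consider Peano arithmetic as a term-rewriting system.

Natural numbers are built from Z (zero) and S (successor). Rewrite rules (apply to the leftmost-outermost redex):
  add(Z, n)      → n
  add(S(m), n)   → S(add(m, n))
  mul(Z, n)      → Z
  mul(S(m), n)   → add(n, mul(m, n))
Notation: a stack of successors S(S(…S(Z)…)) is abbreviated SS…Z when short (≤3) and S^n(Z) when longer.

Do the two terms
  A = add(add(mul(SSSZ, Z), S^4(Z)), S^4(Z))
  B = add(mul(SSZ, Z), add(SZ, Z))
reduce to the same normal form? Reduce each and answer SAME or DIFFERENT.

Answer: DIFFERENT — A ⇓ S^8(Z), B ⇓ SZ

Reduction:
Term A:
  start: add(add(mul(SSSZ, Z), S^4(Z)), S^4(Z))
  →1  add(add(add(Z, mul(SSZ, Z)), S^4(Z)), S^4(Z))
  →2  add(add(mul(SSZ, Z), S^4(Z)), S^4(Z))
  →3  add(add(add(Z, mul(SZ, Z)), S^4(Z)), S^4(Z))
  →4  add(add(mul(SZ, Z), S^4(Z)), S^4(Z))
  →5  add(add(add(Z, mul(Z, Z)), S^4(Z)), S^4(Z))
  →6  add(add(mul(Z, Z), S^4(Z)), S^4(Z))
  →7  add(add(Z, S^4(Z)), S^4(Z))
  →8  add(S^4(Z), S^4(Z))
  →9  S(add(SSSZ, S^4(Z)))
  →10  S(S(add(SSZ, S^4(Z))))
  →11  S(S(S(add(SZ, S^4(Z)))))
  →12  S(S(S(S(add(Z, S^4(Z))))))
  →13  S^8(Z)

Term B:
  start: add(mul(SSZ, Z), add(SZ, Z))
  →1  add(add(Z, mul(SZ, Z)), add(SZ, Z))
  →2  add(mul(SZ, Z), add(SZ, Z))
  →3  add(add(Z, mul(Z, Z)), add(SZ, Z))
  →4  add(mul(Z, Z), add(SZ, Z))
  →5  add(Z, add(SZ, Z))
  →6  add(SZ, Z)
  →7  S(add(Z, Z))
  →8  SZ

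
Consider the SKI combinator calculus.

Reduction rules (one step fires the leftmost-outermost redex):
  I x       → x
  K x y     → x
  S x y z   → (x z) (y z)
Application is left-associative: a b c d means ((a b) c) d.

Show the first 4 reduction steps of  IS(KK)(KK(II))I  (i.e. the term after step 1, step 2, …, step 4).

  start: IS(KK)(KK(II))I
  [1] S(KK)(KK(II))I
  [2] KKI(KK(II)I)
  [3] K(KK(II)I)
  [4] K(KI)

Answer: after 4 steps: K(KI)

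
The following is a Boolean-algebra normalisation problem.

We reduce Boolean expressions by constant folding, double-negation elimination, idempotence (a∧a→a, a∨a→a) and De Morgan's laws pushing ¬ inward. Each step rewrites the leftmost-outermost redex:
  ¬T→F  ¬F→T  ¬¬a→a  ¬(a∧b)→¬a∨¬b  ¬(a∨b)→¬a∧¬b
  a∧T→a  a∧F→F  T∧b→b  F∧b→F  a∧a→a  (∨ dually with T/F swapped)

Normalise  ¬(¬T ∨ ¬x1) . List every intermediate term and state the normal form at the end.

  start: ¬(¬T ∨ ¬x1)
  [1] ¬¬T ∧ ¬¬x1
  [2] T ∧ ¬¬x1
  [3] ¬¬x1
  [4] x1

Answer: normal form = x1  (in 4 steps)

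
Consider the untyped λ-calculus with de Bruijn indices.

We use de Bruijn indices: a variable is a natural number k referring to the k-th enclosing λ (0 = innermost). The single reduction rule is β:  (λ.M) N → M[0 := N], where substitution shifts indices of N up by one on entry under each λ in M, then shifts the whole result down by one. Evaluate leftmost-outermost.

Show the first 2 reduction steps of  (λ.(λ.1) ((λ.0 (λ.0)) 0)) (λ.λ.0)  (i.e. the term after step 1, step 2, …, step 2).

Answer: after 2 steps: λ.λ.0

Reduction:
  start: (λ.(λ.1) ((λ.0 (λ.0)) 0)) (λ.λ.0)
  [1] (λ.λ.λ.0) ((λ.0 (λ.0)) (λ.λ.0))
  [2] λ.λ.0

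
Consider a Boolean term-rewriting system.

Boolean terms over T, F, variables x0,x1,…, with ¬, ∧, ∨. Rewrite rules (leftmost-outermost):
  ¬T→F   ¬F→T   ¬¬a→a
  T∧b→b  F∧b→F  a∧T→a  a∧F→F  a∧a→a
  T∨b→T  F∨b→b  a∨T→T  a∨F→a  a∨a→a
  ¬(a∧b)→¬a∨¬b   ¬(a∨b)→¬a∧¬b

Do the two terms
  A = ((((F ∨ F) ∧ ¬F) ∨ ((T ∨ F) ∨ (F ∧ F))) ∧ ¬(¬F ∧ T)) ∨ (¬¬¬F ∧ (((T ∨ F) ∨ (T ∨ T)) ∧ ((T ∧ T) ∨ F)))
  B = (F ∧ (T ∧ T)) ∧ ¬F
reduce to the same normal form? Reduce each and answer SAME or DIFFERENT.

Term A:
  start: ((((F ∨ F) ∧ ¬F) ∨ ((T ∨ F) ∨ (F ∧ F))) ∧ ¬(¬F ∧ T)) ∨ (¬¬¬F ∧ (((T ∨ F) ∨ (T ∨ T)) ∧ ((T ∧ T) ∨ F)))
  →1  (((F ∧ ¬F) ∨ ((T ∨ F) ∨ (F ∧ F))) ∧ ¬(¬F ∧ T)) ∨ (¬¬¬F ∧ (((T ∨ F) ∨ (T ∨ T)) ∧ ((T ∧ T) ∨ F)))
  →2  ((F ∨ ((T ∨ F) ∨ (F ∧ F))) ∧ ¬(¬F ∧ T)) ∨ (¬¬¬F ∧ (((T ∨ F) ∨ (T ∨ T)) ∧ ((T ∧ T) ∨ F)))
  →3  (((T ∨ F) ∨ (F ∧ F)) ∧ ¬(¬F ∧ T)) ∨ (¬¬¬F ∧ (((T ∨ F) ∨ (T ∨ T)) ∧ ((T ∧ T) ∨ F)))
  →4  ((T ∨ (F ∧ F)) ∧ ¬(¬F ∧ T)) ∨ (¬¬¬F ∧ (((T ∨ F) ∨ (T ∨ T)) ∧ ((T ∧ T) ∨ F)))
  →5  (T ∧ ¬(¬F ∧ T)) ∨ (¬¬¬F ∧ (((T ∨ F) ∨ (T ∨ T)) ∧ ((T ∧ T) ∨ F)))
  →6  ¬(¬F ∧ T) ∨ (¬¬¬F ∧ (((T ∨ F) ∨ (T ∨ T)) ∧ ((T ∧ T) ∨ F)))
  →7  (¬¬F ∨ ¬T) ∨ (¬¬¬F ∧ (((T ∨ F) ∨ (T ∨ T)) ∧ ((T ∧ T) ∨ F)))
  →8  (F ∨ ¬T) ∨ (¬¬¬F ∧ (((T ∨ F) ∨ (T ∨ T)) ∧ ((T ∧ T) ∨ F)))
  →9  ¬T ∨ (¬¬¬F ∧ (((T ∨ F) ∨ (T ∨ T)) ∧ ((T ∧ T) ∨ F)))
  →10  F ∨ (¬¬¬F ∧ (((T ∨ F) ∨ (T ∨ T)) ∧ ((T ∧ T) ∨ F)))
  →11  ¬¬¬F ∧ (((T ∨ F) ∨ (T ∨ T)) ∧ ((T ∧ T) ∨ F))
  →12  ¬F ∧ (((T ∨ F) ∨ (T ∨ T)) ∧ ((T ∧ T) ∨ F))
  →13  T ∧ (((T ∨ F) ∨ (T ∨ T)) ∧ ((T ∧ T) ∨ F))
  →14  ((T ∨ F) ∨ (T ∨ T)) ∧ ((T ∧ T) ∨ F)
  →15  (T ∨ (T ∨ T)) ∧ ((T ∧ T) ∨ F)
  →16  T ∧ ((T ∧ T) ∨ F)
  →17  (T ∧ T) ∨ F
  →18  T ∧ T
  →19  T

Term B:
  start: (F ∧ (T ∧ T)) ∧ ¬F
  →1  F ∧ ¬F
  →2  F

Answer: DIFFERENT — A ⇓ T, B ⇓ F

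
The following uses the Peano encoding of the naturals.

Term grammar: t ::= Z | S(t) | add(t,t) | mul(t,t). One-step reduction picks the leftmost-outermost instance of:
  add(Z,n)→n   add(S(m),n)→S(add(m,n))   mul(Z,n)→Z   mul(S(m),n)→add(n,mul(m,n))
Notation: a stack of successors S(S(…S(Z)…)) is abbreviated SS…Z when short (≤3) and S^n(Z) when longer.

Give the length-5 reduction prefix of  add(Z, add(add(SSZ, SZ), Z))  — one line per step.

Answer: after 5 steps: S(S(add(add(Z, SZ), Z)))

Derivation:
  start: add(Z, add(add(SSZ, SZ), Z))
  [1] add(add(SSZ, SZ), Z)
  [2] add(S(add(SZ, SZ)), Z)
  [3] S(add(add(SZ, SZ), Z))
  [4] S(add(S(add(Z, SZ)), Z))
  [5] S(S(add(add(Z, SZ), Z)))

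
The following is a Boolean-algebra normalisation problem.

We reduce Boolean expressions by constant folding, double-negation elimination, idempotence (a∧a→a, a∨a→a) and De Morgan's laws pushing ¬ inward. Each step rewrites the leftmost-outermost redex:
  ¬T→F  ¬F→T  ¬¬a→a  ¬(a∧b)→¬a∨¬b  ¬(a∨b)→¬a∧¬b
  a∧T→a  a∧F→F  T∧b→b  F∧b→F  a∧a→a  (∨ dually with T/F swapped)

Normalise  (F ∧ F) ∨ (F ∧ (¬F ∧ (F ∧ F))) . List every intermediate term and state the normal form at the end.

Answer: normal form = F  (in 3 steps)

Derivation:
  start: (F ∧ F) ∨ (F ∧ (¬F ∧ (F ∧ F)))
  →1  F ∨ (F ∧ (¬F ∧ (F ∧ F)))
  →2  F ∧ (¬F ∧ (F ∧ F))
  →3  F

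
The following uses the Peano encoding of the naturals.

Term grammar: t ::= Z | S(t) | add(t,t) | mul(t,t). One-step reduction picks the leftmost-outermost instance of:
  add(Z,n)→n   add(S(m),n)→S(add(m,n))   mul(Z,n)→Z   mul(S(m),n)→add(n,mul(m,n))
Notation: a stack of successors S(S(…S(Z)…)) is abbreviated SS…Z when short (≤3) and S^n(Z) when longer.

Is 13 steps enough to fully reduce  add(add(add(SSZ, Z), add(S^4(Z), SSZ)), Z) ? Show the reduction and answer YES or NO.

  start: add(add(add(SSZ, Z), add(S^4(Z), SSZ)), Z)
  step 1: add(add(S(add(SZ, Z)), add(S^4(Z), SSZ)), Z)
  step 2: add(S(add(add(SZ, Z), add(S^4(Z), SSZ))), Z)
  step 3: S(add(add(add(SZ, Z), add(S^4(Z), SSZ)), Z))
  step 4: S(add(add(S(add(Z, Z)), add(S^4(Z), SSZ)), Z))
  step 5: S(add(S(add(add(Z, Z), add(S^4(Z), SSZ))), Z))
  step 6: S(S(add(add(add(Z, Z), add(S^4(Z), SSZ)), Z)))
  step 7: S(S(add(add(Z, add(S^4(Z), SSZ)), Z)))
  step 8: S(S(add(add(S^4(Z), SSZ), Z)))
  step 9: S(S(add(S(add(SSSZ, SSZ)), Z)))
  step 10: S(S(S(add(add(SSSZ, SSZ), Z))))
  step 11: S(S(S(add(S(add(SSZ, SSZ)), Z))))
  step 12: S(S(S(S(add(add(SSZ, SSZ), Z)))))
  step 13: S(S(S(S(add(S(add(SZ, SSZ)), Z)))))

Answer: NO — after 13 steps the term is S(S(S(S(add(S(add(SZ, SSZ)), Z))))), not yet normal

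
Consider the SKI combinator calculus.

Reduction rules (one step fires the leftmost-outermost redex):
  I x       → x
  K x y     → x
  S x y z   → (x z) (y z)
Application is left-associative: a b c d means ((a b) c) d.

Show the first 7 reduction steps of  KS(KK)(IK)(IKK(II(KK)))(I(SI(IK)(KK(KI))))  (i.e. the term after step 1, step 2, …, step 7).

  start: KS(KK)(IK)(IKK(II(KK)))(I(SI(IK)(KK(KI))))
  step 1: S(IK)(IKK(II(KK)))(I(SI(IK)(KK(KI))))
  step 2: IK(I(SI(IK)(KK(KI))))(IKK(II(KK))(I(SI(IK)(KK(KI)))))
  step 3: K(I(SI(IK)(KK(KI))))(IKK(II(KK))(I(SI(IK)(KK(KI)))))
  step 4: I(SI(IK)(KK(KI)))
  step 5: SI(IK)(KK(KI))
  step 6: I(KK(KI))(IK(KK(KI)))
  step 7: KK(KI)(IK(KK(KI)))

Answer: after 7 steps: KK(KI)(IK(KK(KI)))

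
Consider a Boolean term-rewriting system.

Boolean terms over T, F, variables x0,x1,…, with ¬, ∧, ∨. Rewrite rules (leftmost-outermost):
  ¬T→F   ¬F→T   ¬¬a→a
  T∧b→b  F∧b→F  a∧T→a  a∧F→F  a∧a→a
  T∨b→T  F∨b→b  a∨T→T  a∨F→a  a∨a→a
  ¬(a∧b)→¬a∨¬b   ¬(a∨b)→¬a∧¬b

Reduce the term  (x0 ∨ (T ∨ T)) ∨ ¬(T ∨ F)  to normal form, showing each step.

Answer: normal form = T  (in 3 steps)

Derivation:
  start: (x0 ∨ (T ∨ T)) ∨ ¬(T ∨ F)
  →1  (x0 ∨ T) ∨ ¬(T ∨ F)
  →2  T ∨ ¬(T ∨ F)
  →3  T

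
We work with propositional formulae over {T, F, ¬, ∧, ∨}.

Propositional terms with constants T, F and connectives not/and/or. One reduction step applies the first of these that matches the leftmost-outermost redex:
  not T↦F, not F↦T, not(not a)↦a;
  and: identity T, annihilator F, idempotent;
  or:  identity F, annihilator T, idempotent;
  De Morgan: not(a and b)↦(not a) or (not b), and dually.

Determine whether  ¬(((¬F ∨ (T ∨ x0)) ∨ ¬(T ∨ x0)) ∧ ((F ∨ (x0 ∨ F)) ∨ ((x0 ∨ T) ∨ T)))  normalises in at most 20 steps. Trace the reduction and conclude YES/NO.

Answer: YES — reaches normal form F in 20 ≤ 20 steps

Derivation:
  start: ¬(((¬F ∨ (T ∨ x0)) ∨ ¬(T ∨ x0)) ∧ ((F ∨ (x0 ∨ F)) ∨ ((x0 ∨ T) ∨ T)))
  step 1: ¬((¬F ∨ (T ∨ x0)) ∨ ¬(T ∨ x0)) ∨ ¬((F ∨ (x0 ∨ F)) ∨ ((x0 ∨ T) ∨ T))
  step 2: (¬(¬F ∨ (T ∨ x0)) ∧ ¬¬(T ∨ x0)) ∨ ¬((F ∨ (x0 ∨ F)) ∨ ((x0 ∨ T) ∨ T))
  step 3: ((¬¬F ∧ ¬(T ∨ x0)) ∧ ¬¬(T ∨ x0)) ∨ ¬((F ∨ (x0 ∨ F)) ∨ ((x0 ∨ T) ∨ T))
  step 4: ((F ∧ ¬(T ∨ x0)) ∧ ¬¬(T ∨ x0)) ∨ ¬((F ∨ (x0 ∨ F)) ∨ ((x0 ∨ T) ∨ T))
  step 5: (F ∧ ¬¬(T ∨ x0)) ∨ ¬((F ∨ (x0 ∨ F)) ∨ ((x0 ∨ T) ∨ T))
  step 6: F ∨ ¬((F ∨ (x0 ∨ F)) ∨ ((x0 ∨ T) ∨ T))
  step 7: ¬((F ∨ (x0 ∨ F)) ∨ ((x0 ∨ T) ∨ T))
  step 8: ¬(F ∨ (x0 ∨ F)) ∧ ¬((x0 ∨ T) ∨ T)
  step 9: (¬F ∧ ¬(x0 ∨ F)) ∧ ¬((x0 ∨ T) ∨ T)
  step 10: (T ∧ ¬(x0 ∨ F)) ∧ ¬((x0 ∨ T) ∨ T)
  step 11: ¬(x0 ∨ F) ∧ ¬((x0 ∨ T) ∨ T)
  step 12: (¬x0 ∧ ¬F) ∧ ¬((x0 ∨ T) ∨ T)
  step 13: (¬x0 ∧ T) ∧ ¬((x0 ∨ T) ∨ T)
  step 14: ¬x0 ∧ ¬((x0 ∨ T) ∨ T)
  step 15: ¬x0 ∧ (¬(x0 ∨ T) ∧ ¬T)
  step 16: ¬x0 ∧ ((¬x0 ∧ ¬T) ∧ ¬T)
  step 17: ¬x0 ∧ ((¬x0 ∧ F) ∧ ¬T)
  step 18: ¬x0 ∧ (F ∧ ¬T)
  step 19: ¬x0 ∧ F
  step 20: F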